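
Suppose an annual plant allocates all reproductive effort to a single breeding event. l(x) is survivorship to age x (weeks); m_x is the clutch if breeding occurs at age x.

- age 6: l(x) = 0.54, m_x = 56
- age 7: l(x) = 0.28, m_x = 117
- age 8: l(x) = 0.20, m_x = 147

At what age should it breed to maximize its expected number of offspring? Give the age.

Expected offspring if breeding at age x = l(x) × m_x:
  age 6: 0.54 × 56 = 30.240
  age 7: 0.28 × 117 = 32.760
  age 8: 0.20 × 147 = 29.400
Maximum at age 7 (32.760).

7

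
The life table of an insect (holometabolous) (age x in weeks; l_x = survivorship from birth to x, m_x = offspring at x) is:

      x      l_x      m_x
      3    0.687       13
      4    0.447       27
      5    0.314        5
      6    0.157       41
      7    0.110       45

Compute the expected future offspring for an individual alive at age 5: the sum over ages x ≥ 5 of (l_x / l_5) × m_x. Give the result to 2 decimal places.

41.26

l_5 = 0.314. Conditional survival from age 5 to x is l_x / l_5.
  x=5: (0.314/0.314) × 5 = 5.0000
  x=6: (0.157/0.314) × 41 = 20.5000
  x=7: (0.110/0.314) × 45 = 15.7643
Sum = 5.0000 + 20.5000 + 15.7643 = 41.2643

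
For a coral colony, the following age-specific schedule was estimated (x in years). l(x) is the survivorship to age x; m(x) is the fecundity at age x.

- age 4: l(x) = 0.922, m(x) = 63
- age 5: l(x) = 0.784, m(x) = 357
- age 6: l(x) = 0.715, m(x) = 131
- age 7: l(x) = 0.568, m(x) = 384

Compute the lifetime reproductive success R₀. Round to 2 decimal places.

R₀ = Σ l(x) m(x):
  age 4: 0.922 × 63 = 58.0860
  age 5: 0.784 × 357 = 279.8880
  age 6: 0.715 × 131 = 93.6650
  age 7: 0.568 × 384 = 218.1120
R₀ = 58.0860 + 279.8880 + 93.6650 + 218.1120 = 649.7510

649.75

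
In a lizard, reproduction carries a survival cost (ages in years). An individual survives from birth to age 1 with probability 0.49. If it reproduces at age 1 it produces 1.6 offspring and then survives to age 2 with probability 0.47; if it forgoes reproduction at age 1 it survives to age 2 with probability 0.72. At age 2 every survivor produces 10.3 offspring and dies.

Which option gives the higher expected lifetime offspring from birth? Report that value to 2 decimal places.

3.63

breed at age 1: R₀ = 0.49 × (1.6 + 0.47 × 10.3) = 0.49 × 6.4410 = 3.1561
delay to age 2: R₀ = 0.49 × (0.72 × 10.3) = 0.49 × 7.4160 = 3.6338
Higher: delay to age 2 (3.6338).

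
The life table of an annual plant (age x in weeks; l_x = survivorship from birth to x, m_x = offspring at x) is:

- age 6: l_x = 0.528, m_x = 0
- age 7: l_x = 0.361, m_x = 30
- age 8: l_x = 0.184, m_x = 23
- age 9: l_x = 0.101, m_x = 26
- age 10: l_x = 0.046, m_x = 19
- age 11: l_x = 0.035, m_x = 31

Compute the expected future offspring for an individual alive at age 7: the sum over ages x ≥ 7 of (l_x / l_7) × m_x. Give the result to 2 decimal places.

54.42

l_7 = 0.361. Conditional survival from age 7 to x is l_x / l_7.
  x=7: (0.361/0.361) × 30 = 30.0000
  x=8: (0.184/0.361) × 23 = 11.7230
  x=9: (0.101/0.361) × 26 = 7.2742
  x=10: (0.046/0.361) × 19 = 2.4211
  x=11: (0.035/0.361) × 31 = 3.0055
Sum = 30.0000 + 11.7230 + 7.2742 + 2.4211 + 3.0055 = 54.4238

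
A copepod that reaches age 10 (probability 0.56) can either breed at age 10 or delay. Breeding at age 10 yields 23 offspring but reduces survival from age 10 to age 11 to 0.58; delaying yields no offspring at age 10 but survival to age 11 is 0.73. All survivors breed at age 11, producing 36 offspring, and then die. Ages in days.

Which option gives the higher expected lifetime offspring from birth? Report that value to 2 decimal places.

breed at age 10: R₀ = 0.56 × (23 + 0.58 × 36) = 0.56 × 43.8800 = 24.5728
delay to age 11: R₀ = 0.56 × (0.73 × 36) = 0.56 × 26.2800 = 14.7168
Higher: breed at age 10 (24.5728).

24.57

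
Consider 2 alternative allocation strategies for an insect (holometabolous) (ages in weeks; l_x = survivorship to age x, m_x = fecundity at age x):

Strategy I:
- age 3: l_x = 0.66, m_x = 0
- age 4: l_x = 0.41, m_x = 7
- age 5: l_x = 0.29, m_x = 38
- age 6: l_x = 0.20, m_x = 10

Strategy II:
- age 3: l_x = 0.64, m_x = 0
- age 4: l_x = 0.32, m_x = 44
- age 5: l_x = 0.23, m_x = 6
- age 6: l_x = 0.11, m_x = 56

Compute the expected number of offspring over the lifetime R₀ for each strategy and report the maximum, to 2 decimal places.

21.62

Strategy I: R₀ = 0.66×0 + 0.41×7 + 0.29×38 + 0.20×10 = 15.8900
Strategy II: R₀ = 0.64×0 + 0.32×44 + 0.23×6 + 0.11×56 = 21.6200
Highest R₀: strategy II with 21.6200.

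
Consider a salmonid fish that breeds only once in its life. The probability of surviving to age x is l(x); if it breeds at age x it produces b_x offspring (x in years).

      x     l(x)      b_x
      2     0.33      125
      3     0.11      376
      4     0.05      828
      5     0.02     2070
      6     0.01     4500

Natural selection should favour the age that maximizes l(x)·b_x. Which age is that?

6

Expected offspring if breeding at age x = l(x) × b_x:
  age 2: 0.33 × 125 = 41.250
  age 3: 0.11 × 376 = 41.360
  age 4: 0.05 × 828 = 41.400
  age 5: 0.02 × 2070 = 41.400
  age 6: 0.01 × 4500 = 45.000
Maximum at age 6 (45.000).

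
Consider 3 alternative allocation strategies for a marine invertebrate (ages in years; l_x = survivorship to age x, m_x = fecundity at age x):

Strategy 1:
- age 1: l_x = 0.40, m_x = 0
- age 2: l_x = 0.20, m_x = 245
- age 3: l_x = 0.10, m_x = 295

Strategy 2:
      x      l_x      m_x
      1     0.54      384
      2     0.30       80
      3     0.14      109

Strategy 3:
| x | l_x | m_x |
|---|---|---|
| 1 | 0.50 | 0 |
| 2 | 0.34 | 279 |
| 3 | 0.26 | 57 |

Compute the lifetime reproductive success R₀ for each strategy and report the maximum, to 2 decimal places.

246.62

Strategy 1: R₀ = 0.40×0 + 0.20×245 + 0.10×295 = 78.5000
Strategy 2: R₀ = 0.54×384 + 0.30×80 + 0.14×109 = 246.6200
Strategy 3: R₀ = 0.50×0 + 0.34×279 + 0.26×57 = 109.6800
Highest R₀: strategy 2 with 246.6200.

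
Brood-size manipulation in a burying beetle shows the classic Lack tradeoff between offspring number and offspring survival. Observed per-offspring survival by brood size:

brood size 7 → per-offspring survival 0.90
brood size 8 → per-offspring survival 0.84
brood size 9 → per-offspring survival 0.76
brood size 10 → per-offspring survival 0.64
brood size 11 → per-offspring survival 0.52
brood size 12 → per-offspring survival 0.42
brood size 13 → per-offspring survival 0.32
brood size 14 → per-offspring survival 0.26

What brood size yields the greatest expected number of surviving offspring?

9

Expected surviving offspring = c × s(c):
  c=7: 7 × 0.90 = 6.300
  c=8: 8 × 0.84 = 6.720
  c=9: 9 × 0.76 = 6.840
  c=10: 10 × 0.64 = 6.400
  c=11: 11 × 0.52 = 5.720
  c=12: 12 × 0.42 = 5.040
  c=13: 13 × 0.32 = 4.160
  c=14: 14 × 0.26 = 3.640
Maximum at c = 9 (6.840 surviving offspring).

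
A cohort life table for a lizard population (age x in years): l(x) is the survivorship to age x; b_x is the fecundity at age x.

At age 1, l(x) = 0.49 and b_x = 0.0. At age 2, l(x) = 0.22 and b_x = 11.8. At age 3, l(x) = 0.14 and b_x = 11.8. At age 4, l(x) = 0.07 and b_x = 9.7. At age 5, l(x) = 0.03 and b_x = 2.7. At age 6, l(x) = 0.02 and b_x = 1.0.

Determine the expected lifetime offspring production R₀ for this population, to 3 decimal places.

R₀ = Σ l(x) b_x:
  age 1: 0.49 × 0.0 = 0.0000
  age 2: 0.22 × 11.8 = 2.5960
  age 3: 0.14 × 11.8 = 1.6520
  age 4: 0.07 × 9.7 = 0.6790
  age 5: 0.03 × 2.7 = 0.0810
  age 6: 0.02 × 1.0 = 0.0200
R₀ = 0.0000 + 2.5960 + 1.6520 + 0.6790 + 0.0810 + 0.0200 = 5.0280

5.028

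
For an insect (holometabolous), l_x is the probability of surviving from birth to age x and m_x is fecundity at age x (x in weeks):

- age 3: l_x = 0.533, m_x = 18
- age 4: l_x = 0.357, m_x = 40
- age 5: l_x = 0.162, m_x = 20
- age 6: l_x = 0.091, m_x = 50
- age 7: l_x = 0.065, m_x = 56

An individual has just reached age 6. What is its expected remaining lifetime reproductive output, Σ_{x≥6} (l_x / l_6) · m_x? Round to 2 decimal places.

l_6 = 0.091. Conditional survival from age 6 to x is l_x / l_6.
  x=6: (0.091/0.091) × 50 = 50.0000
  x=7: (0.065/0.091) × 56 = 40.0000
Sum = 50.0000 + 40.0000 = 90.0000

90.00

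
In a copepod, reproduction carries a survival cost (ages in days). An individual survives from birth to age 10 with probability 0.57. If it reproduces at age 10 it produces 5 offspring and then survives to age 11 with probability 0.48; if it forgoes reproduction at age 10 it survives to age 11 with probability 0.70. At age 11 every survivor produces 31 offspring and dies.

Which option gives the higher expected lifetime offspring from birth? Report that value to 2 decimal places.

12.37

breed at age 10: R₀ = 0.57 × (5 + 0.48 × 31) = 0.57 × 19.8800 = 11.3316
delay to age 11: R₀ = 0.57 × (0.70 × 31) = 0.57 × 21.7000 = 12.3690
Higher: delay to age 11 (12.3690).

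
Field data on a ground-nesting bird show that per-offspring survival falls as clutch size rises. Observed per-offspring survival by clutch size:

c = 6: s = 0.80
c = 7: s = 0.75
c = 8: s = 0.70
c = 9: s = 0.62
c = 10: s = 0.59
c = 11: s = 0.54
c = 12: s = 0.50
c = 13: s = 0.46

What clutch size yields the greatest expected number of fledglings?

12

Expected fledglings = c × s(c):
  c=6: 6 × 0.80 = 4.800
  c=7: 7 × 0.75 = 5.250
  c=8: 8 × 0.70 = 5.600
  c=9: 9 × 0.62 = 5.580
  c=10: 10 × 0.59 = 5.900
  c=11: 11 × 0.54 = 5.940
  c=12: 12 × 0.50 = 6.000
  c=13: 13 × 0.46 = 5.980
Maximum at c = 12 (6.000 fledglings).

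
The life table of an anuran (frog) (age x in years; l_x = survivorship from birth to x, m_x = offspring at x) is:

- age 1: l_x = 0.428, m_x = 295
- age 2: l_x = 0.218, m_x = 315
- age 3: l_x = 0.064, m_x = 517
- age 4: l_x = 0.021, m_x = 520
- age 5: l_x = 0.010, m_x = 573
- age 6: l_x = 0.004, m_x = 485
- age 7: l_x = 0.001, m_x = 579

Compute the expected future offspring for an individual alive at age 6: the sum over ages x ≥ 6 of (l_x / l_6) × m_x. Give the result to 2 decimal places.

l_6 = 0.004. Conditional survival from age 6 to x is l_x / l_6.
  x=6: (0.004/0.004) × 485 = 485.0000
  x=7: (0.001/0.004) × 579 = 144.7500
Sum = 485.0000 + 144.7500 = 629.7500

629.75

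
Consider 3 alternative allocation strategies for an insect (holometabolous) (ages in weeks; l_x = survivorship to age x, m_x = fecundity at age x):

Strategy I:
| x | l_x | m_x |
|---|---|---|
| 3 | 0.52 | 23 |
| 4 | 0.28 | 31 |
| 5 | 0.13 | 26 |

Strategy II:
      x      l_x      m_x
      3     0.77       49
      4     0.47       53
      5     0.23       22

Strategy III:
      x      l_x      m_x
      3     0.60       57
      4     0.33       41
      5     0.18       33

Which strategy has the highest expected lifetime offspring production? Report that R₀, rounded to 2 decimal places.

67.70

Strategy I: R₀ = 0.52×23 + 0.28×31 + 0.13×26 = 24.0200
Strategy II: R₀ = 0.77×49 + 0.47×53 + 0.23×22 = 67.7000
Strategy III: R₀ = 0.60×57 + 0.33×41 + 0.18×33 = 53.6700
Highest R₀: strategy II with 67.7000.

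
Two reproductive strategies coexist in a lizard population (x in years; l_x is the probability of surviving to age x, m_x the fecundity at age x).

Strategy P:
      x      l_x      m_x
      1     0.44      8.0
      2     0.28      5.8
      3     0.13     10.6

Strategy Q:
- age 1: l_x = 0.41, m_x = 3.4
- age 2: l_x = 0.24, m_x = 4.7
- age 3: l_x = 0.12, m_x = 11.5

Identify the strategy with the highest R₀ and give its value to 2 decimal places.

Strategy P: R₀ = 0.44×8.0 + 0.28×5.8 + 0.13×10.6 = 6.5220
Strategy Q: R₀ = 0.41×3.4 + 0.24×4.7 + 0.12×11.5 = 3.9020
Highest R₀: strategy P with 6.5220.

6.52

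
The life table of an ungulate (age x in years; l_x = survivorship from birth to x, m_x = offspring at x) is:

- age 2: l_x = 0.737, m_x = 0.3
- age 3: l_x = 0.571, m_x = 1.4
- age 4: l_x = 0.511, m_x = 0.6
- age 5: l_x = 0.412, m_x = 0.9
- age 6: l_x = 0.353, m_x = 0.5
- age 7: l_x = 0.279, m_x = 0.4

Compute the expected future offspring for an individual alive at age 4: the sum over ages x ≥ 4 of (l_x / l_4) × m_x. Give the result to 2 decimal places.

1.89

l_4 = 0.511. Conditional survival from age 4 to x is l_x / l_4.
  x=4: (0.511/0.511) × 0.6 = 0.6000
  x=5: (0.412/0.511) × 0.9 = 0.7256
  x=6: (0.353/0.511) × 0.5 = 0.3454
  x=7: (0.279/0.511) × 0.4 = 0.2184
Sum = 0.6000 + 0.7256 + 0.3454 + 0.2184 = 1.8894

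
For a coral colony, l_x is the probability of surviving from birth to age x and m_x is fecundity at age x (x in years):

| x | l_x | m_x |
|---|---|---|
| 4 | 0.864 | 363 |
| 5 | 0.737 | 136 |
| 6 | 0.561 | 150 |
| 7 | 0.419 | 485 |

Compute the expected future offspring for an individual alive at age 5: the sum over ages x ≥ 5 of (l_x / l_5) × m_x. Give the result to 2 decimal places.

l_5 = 0.737. Conditional survival from age 5 to x is l_x / l_5.
  x=5: (0.737/0.737) × 136 = 136.0000
  x=6: (0.561/0.737) × 150 = 114.1791
  x=7: (0.419/0.737) × 485 = 275.7327
Sum = 136.0000 + 114.1791 + 275.7327 = 525.9118

525.91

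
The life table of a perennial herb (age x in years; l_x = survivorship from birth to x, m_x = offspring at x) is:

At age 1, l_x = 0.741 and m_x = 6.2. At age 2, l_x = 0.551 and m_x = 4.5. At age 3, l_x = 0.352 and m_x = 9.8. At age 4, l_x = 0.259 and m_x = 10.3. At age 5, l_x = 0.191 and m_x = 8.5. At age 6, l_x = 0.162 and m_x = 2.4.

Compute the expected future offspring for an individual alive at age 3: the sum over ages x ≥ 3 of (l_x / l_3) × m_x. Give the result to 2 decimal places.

l_3 = 0.352. Conditional survival from age 3 to x is l_x / l_3.
  x=3: (0.352/0.352) × 9.8 = 9.8000
  x=4: (0.259/0.352) × 10.3 = 7.5787
  x=5: (0.191/0.352) × 8.5 = 4.6122
  x=6: (0.162/0.352) × 2.4 = 1.1045
Sum = 9.8000 + 7.5787 + 4.6122 + 1.1045 = 23.0955

23.10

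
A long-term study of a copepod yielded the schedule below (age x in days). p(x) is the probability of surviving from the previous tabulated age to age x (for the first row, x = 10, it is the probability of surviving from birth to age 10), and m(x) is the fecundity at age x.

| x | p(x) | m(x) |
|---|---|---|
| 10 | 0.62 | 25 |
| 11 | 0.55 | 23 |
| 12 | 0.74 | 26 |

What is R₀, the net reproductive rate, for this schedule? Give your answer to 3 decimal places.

Survivorship from birth: l_x = p_10·p_11·…·p_x.
  l_10 = 0.62000
  l_11 = 0.34100
  l_12 = 0.25234
R₀ = Σ l_x m(x):
  age 10: 0.62000 × 25 = 15.5000
  age 11: 0.34100 × 23 = 7.8430
  age 12: 0.25234 × 26 = 6.5608
R₀ = 15.5000 + 7.8430 + 6.5608 = 29.9038

29.904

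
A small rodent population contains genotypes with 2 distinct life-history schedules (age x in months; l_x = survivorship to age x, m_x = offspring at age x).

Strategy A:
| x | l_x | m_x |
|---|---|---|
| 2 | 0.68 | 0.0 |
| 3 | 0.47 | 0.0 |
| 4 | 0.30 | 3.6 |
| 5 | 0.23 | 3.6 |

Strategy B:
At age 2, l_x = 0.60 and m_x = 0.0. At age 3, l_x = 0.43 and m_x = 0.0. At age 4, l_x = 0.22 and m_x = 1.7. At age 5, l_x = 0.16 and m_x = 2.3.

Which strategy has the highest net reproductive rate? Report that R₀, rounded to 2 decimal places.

Strategy A: R₀ = 0.68×0.0 + 0.47×0.0 + 0.30×3.6 + 0.23×3.6 = 1.9080
Strategy B: R₀ = 0.60×0.0 + 0.43×0.0 + 0.22×1.7 + 0.16×2.3 = 0.7420
Highest R₀: strategy A with 1.9080.

1.91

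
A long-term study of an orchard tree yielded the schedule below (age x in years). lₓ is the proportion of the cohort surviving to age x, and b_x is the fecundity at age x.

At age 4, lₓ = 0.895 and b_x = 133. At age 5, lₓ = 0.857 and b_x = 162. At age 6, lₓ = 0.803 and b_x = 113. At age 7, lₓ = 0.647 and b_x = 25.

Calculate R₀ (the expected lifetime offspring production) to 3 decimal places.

364.783

R₀ = Σ lₓ b_x:
  age 4: 0.895 × 133 = 119.0350
  age 5: 0.857 × 162 = 138.8340
  age 6: 0.803 × 113 = 90.7390
  age 7: 0.647 × 25 = 16.1750
R₀ = 119.0350 + 138.8340 + 90.7390 + 16.1750 = 364.7830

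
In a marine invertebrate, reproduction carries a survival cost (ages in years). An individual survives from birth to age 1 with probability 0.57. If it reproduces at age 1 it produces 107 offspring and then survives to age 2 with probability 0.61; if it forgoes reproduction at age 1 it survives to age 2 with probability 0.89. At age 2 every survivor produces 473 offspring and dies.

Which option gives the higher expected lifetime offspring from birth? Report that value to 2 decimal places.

breed at age 1: R₀ = 0.57 × (107 + 0.61 × 473) = 0.57 × 395.5300 = 225.4521
delay to age 2: R₀ = 0.57 × (0.89 × 473) = 0.57 × 420.9700 = 239.9529
Higher: delay to age 2 (239.9529).

239.95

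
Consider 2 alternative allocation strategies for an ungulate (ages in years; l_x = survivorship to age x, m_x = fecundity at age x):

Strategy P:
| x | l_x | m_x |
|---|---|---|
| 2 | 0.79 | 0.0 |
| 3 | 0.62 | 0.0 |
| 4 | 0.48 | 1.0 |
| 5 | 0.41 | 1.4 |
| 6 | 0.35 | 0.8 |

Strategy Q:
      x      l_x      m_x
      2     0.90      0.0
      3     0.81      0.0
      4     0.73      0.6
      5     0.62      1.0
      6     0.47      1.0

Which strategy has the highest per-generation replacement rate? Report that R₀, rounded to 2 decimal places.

Strategy P: R₀ = 0.79×0.0 + 0.62×0.0 + 0.48×1.0 + 0.41×1.4 + 0.35×0.8 = 1.3340
Strategy Q: R₀ = 0.90×0.0 + 0.81×0.0 + 0.73×0.6 + 0.62×1.0 + 0.47×1.0 = 1.5280
Highest R₀: strategy Q with 1.5280.

1.53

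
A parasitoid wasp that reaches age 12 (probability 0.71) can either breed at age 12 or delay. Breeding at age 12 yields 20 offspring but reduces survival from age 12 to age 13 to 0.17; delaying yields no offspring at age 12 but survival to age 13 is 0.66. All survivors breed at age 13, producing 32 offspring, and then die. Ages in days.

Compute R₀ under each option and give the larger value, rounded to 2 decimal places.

18.06

breed at age 12: R₀ = 0.71 × (20 + 0.17 × 32) = 0.71 × 25.4400 = 18.0624
delay to age 13: R₀ = 0.71 × (0.66 × 32) = 0.71 × 21.1200 = 14.9952
Higher: breed at age 12 (18.0624).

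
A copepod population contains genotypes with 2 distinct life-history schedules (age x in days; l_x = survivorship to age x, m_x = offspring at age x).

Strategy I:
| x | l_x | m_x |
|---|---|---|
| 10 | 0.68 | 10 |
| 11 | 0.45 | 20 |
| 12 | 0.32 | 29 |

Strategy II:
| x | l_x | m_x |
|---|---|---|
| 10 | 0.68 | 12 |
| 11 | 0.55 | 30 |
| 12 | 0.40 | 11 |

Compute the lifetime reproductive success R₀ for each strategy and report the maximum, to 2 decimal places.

Strategy I: R₀ = 0.68×10 + 0.45×20 + 0.32×29 = 25.0800
Strategy II: R₀ = 0.68×12 + 0.55×30 + 0.40×11 = 29.0600
Highest R₀: strategy II with 29.0600.

29.06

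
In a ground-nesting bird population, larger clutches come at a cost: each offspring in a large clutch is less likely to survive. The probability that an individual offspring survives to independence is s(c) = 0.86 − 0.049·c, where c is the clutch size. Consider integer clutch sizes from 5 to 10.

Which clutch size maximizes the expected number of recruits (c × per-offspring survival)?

9

Expected recruits = c × s(c):
  c=5: 5 × 0.615 = 3.075
  c=6: 6 × 0.566 = 3.396
  c=7: 7 × 0.517 = 3.619
  c=8: 8 × 0.468 = 3.744
  c=9: 9 × 0.419 = 3.771
  c=10: 10 × 0.370 = 3.700
Maximum at c = 9 (3.771 recruits).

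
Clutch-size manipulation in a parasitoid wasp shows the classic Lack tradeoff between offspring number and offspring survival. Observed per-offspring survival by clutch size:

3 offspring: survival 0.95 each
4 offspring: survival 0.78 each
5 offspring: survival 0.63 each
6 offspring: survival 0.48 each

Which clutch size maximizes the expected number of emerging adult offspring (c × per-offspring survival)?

5

Expected emerging adult offspring = c × s(c):
  c=3: 3 × 0.95 = 2.850
  c=4: 4 × 0.78 = 3.120
  c=5: 5 × 0.63 = 3.150
  c=6: 6 × 0.48 = 2.880
Maximum at c = 5 (3.150 emerging adult offspring).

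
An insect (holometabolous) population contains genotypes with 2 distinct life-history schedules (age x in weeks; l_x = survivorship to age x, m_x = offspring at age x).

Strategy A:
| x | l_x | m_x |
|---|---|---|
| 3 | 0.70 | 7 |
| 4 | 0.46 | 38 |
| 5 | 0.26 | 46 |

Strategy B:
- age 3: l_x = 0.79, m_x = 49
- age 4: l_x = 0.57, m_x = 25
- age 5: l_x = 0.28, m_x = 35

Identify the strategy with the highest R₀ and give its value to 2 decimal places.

Strategy A: R₀ = 0.70×7 + 0.46×38 + 0.26×46 = 34.3400
Strategy B: R₀ = 0.79×49 + 0.57×25 + 0.28×35 = 62.7600
Highest R₀: strategy B with 62.7600.

62.76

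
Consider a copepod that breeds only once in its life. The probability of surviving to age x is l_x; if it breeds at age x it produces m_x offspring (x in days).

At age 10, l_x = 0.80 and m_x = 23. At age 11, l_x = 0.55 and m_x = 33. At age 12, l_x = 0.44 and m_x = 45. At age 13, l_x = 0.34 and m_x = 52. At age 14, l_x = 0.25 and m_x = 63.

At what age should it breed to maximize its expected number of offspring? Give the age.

12

Expected offspring if breeding at age x = l_x × m_x:
  age 10: 0.80 × 23 = 18.400
  age 11: 0.55 × 33 = 18.150
  age 12: 0.44 × 45 = 19.800
  age 13: 0.34 × 52 = 17.680
  age 14: 0.25 × 63 = 15.750
Maximum at age 12 (19.800).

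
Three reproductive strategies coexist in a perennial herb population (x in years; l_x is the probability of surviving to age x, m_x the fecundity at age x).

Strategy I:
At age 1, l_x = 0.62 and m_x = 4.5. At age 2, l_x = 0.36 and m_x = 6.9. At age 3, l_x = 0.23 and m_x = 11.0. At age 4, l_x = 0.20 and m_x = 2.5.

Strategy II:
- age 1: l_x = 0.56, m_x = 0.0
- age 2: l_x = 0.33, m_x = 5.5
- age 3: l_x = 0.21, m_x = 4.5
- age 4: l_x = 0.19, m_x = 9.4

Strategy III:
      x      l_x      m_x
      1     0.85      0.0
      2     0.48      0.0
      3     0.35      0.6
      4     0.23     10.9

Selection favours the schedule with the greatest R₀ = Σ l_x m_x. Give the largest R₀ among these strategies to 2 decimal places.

Strategy I: R₀ = 0.62×4.5 + 0.36×6.9 + 0.23×11.0 + 0.20×2.5 = 8.3040
Strategy II: R₀ = 0.56×0.0 + 0.33×5.5 + 0.21×4.5 + 0.19×9.4 = 4.5460
Strategy III: R₀ = 0.85×0.0 + 0.48×0.0 + 0.35×0.6 + 0.23×10.9 = 2.7170
Highest R₀: strategy I with 8.3040.

8.30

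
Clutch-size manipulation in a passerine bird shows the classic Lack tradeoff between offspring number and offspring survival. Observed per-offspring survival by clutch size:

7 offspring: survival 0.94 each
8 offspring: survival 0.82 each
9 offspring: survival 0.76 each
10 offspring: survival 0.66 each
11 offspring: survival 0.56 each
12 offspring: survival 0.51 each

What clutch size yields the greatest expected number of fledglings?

Expected fledglings = c × s(c):
  c=7: 7 × 0.94 = 6.580
  c=8: 8 × 0.82 = 6.560
  c=9: 9 × 0.76 = 6.840
  c=10: 10 × 0.66 = 6.600
  c=11: 11 × 0.56 = 6.160
  c=12: 12 × 0.51 = 6.120
Maximum at c = 9 (6.840 fledglings).

9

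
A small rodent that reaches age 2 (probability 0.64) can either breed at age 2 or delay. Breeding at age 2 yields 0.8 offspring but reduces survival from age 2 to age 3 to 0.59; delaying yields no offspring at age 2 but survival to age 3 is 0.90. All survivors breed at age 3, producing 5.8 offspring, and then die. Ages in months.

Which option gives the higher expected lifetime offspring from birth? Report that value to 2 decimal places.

breed at age 2: R₀ = 0.64 × (0.8 + 0.59 × 5.8) = 0.64 × 4.2220 = 2.7021
delay to age 3: R₀ = 0.64 × (0.90 × 5.8) = 0.64 × 5.2200 = 3.3408
Higher: delay to age 3 (3.3408).

3.34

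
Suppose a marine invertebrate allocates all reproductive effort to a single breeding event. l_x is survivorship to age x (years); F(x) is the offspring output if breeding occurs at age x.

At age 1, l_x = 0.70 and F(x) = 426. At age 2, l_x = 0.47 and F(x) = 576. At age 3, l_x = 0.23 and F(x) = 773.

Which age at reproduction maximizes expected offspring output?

1

Expected offspring if breeding at age x = l_x × F(x):
  age 1: 0.70 × 426 = 298.200
  age 2: 0.47 × 576 = 270.720
  age 3: 0.23 × 773 = 177.790
Maximum at age 1 (298.200).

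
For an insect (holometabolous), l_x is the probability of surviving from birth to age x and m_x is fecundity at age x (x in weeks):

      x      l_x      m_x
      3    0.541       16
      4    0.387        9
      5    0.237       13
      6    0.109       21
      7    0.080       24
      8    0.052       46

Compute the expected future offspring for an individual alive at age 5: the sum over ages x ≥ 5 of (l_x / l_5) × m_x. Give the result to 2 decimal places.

l_5 = 0.237. Conditional survival from age 5 to x is l_x / l_5.
  x=5: (0.237/0.237) × 13 = 13.0000
  x=6: (0.109/0.237) × 21 = 9.6582
  x=7: (0.080/0.237) × 24 = 8.1013
  x=8: (0.052/0.237) × 46 = 10.0928
Sum = 13.0000 + 9.6582 + 8.1013 + 10.0928 = 40.8523

40.85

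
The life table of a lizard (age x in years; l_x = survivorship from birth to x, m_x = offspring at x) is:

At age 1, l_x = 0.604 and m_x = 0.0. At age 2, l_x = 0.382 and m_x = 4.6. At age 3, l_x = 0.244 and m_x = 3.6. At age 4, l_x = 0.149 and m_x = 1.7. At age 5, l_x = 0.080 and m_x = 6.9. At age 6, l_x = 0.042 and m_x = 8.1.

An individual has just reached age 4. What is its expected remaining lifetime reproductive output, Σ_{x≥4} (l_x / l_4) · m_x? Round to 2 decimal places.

l_4 = 0.149. Conditional survival from age 4 to x is l_x / l_4.
  x=4: (0.149/0.149) × 1.7 = 1.7000
  x=5: (0.080/0.149) × 6.9 = 3.7047
  x=6: (0.042/0.149) × 8.1 = 2.2832
Sum = 1.7000 + 3.7047 + 2.2832 = 7.6879

7.69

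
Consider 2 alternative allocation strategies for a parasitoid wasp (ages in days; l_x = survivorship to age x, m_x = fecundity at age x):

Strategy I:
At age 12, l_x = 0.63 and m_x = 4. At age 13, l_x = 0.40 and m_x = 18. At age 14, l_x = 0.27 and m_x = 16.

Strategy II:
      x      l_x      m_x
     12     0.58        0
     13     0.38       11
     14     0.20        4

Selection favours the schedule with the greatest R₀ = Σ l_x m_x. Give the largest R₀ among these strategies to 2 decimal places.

Strategy I: R₀ = 0.63×4 + 0.40×18 + 0.27×16 = 14.0400
Strategy II: R₀ = 0.58×0 + 0.38×11 + 0.20×4 = 4.9800
Highest R₀: strategy I with 14.0400.

14.04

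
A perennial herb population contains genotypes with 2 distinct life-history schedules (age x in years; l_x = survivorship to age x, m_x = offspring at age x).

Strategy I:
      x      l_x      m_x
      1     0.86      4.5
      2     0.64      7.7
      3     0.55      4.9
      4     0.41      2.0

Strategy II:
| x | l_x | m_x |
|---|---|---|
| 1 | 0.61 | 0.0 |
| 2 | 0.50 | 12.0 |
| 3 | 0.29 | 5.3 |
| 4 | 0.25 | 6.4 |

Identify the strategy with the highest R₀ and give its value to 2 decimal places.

Strategy I: R₀ = 0.86×4.5 + 0.64×7.7 + 0.55×4.9 + 0.41×2.0 = 12.3130
Strategy II: R₀ = 0.61×0.0 + 0.50×12.0 + 0.29×5.3 + 0.25×6.4 = 9.1370
Highest R₀: strategy I with 12.3130.

12.31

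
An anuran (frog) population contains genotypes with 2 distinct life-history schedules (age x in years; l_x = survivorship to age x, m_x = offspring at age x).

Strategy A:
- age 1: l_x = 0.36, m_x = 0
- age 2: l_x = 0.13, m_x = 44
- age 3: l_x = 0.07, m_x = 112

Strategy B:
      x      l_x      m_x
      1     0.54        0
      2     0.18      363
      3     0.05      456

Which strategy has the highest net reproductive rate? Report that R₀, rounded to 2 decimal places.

Strategy A: R₀ = 0.36×0 + 0.13×44 + 0.07×112 = 13.5600
Strategy B: R₀ = 0.54×0 + 0.18×363 + 0.05×456 = 88.1400
Highest R₀: strategy B with 88.1400.

88.14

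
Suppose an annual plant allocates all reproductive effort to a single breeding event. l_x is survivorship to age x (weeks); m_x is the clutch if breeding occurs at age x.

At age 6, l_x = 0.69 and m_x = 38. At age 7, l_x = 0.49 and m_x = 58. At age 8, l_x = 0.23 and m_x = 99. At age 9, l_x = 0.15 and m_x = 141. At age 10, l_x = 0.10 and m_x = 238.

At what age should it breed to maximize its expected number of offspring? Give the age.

Expected offspring if breeding at age x = l_x × m_x:
  age 6: 0.69 × 38 = 26.220
  age 7: 0.49 × 58 = 28.420
  age 8: 0.23 × 99 = 22.770
  age 9: 0.15 × 141 = 21.150
  age 10: 0.10 × 238 = 23.800
Maximum at age 7 (28.420).

7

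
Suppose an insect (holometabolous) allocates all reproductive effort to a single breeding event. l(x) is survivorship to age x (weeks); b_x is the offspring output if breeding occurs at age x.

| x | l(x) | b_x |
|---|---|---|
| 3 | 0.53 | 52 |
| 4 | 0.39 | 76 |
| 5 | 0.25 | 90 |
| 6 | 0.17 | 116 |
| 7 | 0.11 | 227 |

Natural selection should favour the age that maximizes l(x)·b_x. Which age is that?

Expected offspring if breeding at age x = l(x) × b_x:
  age 3: 0.53 × 52 = 27.560
  age 4: 0.39 × 76 = 29.640
  age 5: 0.25 × 90 = 22.500
  age 6: 0.17 × 116 = 19.720
  age 7: 0.11 × 227 = 24.970
Maximum at age 4 (29.640).

4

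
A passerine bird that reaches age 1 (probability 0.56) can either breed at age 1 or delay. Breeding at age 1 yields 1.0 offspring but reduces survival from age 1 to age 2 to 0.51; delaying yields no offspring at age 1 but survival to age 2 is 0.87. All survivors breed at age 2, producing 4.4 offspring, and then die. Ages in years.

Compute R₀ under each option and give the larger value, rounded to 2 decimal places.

breed at age 1: R₀ = 0.56 × (1.0 + 0.51 × 4.4) = 0.56 × 3.2440 = 1.8166
delay to age 2: R₀ = 0.56 × (0.87 × 4.4) = 0.56 × 3.8280 = 2.1437
Higher: delay to age 2 (2.1437).

2.14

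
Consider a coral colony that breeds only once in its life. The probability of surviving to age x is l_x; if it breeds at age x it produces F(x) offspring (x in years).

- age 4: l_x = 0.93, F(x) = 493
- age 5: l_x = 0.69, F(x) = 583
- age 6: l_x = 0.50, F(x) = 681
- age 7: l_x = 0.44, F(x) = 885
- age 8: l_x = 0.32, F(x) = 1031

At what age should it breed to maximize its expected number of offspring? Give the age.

Expected offspring if breeding at age x = l_x × F(x):
  age 4: 0.93 × 493 = 458.490
  age 5: 0.69 × 583 = 402.270
  age 6: 0.50 × 681 = 340.500
  age 7: 0.44 × 885 = 389.400
  age 8: 0.32 × 1031 = 329.920
Maximum at age 4 (458.490).

4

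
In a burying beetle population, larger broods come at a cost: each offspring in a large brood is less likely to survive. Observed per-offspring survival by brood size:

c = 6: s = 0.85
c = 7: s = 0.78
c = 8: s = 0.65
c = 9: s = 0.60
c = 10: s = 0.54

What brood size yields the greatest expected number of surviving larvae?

7

Expected surviving larvae = c × s(c):
  c=6: 6 × 0.85 = 5.100
  c=7: 7 × 0.78 = 5.460
  c=8: 8 × 0.65 = 5.200
  c=9: 9 × 0.60 = 5.400
  c=10: 10 × 0.54 = 5.400
Maximum at c = 7 (5.460 surviving larvae).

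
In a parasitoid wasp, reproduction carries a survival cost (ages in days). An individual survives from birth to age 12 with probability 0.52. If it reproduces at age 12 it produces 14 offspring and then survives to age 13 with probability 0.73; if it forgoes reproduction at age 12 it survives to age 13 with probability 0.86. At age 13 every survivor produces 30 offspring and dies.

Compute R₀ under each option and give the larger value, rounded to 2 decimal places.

breed at age 12: R₀ = 0.52 × (14 + 0.73 × 30) = 0.52 × 35.9000 = 18.6680
delay to age 13: R₀ = 0.52 × (0.86 × 30) = 0.52 × 25.8000 = 13.4160
Higher: breed at age 12 (18.6680).

18.67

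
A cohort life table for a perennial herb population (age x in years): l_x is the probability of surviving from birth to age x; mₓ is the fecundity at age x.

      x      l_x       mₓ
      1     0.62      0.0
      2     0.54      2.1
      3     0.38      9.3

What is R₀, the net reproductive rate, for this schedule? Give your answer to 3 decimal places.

4.668

R₀ = Σ l_x mₓ:
  age 1: 0.62 × 0.0 = 0.0000
  age 2: 0.54 × 2.1 = 1.1340
  age 3: 0.38 × 9.3 = 3.5340
R₀ = 0.0000 + 1.1340 + 3.5340 = 4.6680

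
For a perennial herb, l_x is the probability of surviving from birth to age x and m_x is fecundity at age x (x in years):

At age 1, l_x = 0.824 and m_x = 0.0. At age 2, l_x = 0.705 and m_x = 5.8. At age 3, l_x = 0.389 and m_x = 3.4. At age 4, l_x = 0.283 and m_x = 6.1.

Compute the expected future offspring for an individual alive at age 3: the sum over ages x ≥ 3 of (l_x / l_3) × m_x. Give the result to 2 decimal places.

7.84

l_3 = 0.389. Conditional survival from age 3 to x is l_x / l_3.
  x=3: (0.389/0.389) × 3.4 = 3.4000
  x=4: (0.283/0.389) × 6.1 = 4.4378
Sum = 3.4000 + 4.4378 = 7.8378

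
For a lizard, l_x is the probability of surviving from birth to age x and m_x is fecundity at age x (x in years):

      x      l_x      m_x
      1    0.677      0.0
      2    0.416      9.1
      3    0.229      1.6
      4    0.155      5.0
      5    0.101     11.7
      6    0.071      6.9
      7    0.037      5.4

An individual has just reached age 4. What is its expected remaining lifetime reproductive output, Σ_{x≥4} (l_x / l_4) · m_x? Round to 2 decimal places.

l_4 = 0.155. Conditional survival from age 4 to x is l_x / l_4.
  x=4: (0.155/0.155) × 5.0 = 5.0000
  x=5: (0.101/0.155) × 11.7 = 7.6239
  x=6: (0.071/0.155) × 6.9 = 3.1606
  x=7: (0.037/0.155) × 5.4 = 1.2890
Sum = 5.0000 + 7.6239 + 3.1606 + 1.2890 = 17.0735

17.07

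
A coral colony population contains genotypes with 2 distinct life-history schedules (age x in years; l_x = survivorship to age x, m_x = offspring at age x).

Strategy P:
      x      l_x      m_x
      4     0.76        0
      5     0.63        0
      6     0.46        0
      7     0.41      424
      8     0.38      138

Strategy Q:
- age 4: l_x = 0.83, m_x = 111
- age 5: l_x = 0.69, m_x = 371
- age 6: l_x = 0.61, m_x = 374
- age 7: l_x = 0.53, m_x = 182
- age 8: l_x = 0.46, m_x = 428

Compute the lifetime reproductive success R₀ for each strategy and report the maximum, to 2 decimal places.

869.60

Strategy P: R₀ = 0.76×0 + 0.63×0 + 0.46×0 + 0.41×424 + 0.38×138 = 226.2800
Strategy Q: R₀ = 0.83×111 + 0.69×371 + 0.61×374 + 0.53×182 + 0.46×428 = 869.6000
Highest R₀: strategy Q with 869.6000.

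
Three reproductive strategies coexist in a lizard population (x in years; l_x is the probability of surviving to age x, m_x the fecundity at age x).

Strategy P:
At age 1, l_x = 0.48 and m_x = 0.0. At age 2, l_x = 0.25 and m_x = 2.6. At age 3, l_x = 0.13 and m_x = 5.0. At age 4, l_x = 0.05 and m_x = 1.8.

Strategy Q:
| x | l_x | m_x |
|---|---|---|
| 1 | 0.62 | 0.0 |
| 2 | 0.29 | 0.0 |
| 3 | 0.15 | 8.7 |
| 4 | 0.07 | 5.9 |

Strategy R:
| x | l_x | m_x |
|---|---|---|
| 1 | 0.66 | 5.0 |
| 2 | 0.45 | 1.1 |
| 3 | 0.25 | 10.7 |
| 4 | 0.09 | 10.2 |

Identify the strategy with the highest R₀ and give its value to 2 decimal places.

Strategy P: R₀ = 0.48×0.0 + 0.25×2.6 + 0.13×5.0 + 0.05×1.8 = 1.3900
Strategy Q: R₀ = 0.62×0.0 + 0.29×0.0 + 0.15×8.7 + 0.07×5.9 = 1.7180
Strategy R: R₀ = 0.66×5.0 + 0.45×1.1 + 0.25×10.7 + 0.09×10.2 = 7.3880
Highest R₀: strategy R with 7.3880.

7.39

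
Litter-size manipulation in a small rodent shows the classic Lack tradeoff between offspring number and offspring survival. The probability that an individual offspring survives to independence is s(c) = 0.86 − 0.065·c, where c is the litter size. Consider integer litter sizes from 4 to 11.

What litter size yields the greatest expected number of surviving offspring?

Expected surviving offspring = c × s(c):
  c=4: 4 × 0.600 = 2.400
  c=5: 5 × 0.535 = 2.675
  c=6: 6 × 0.470 = 2.820
  c=7: 7 × 0.405 = 2.835
  c=8: 8 × 0.340 = 2.720
  c=9: 9 × 0.275 = 2.475
  c=10: 10 × 0.210 = 2.100
  c=11: 11 × 0.145 = 1.595
Maximum at c = 7 (2.835 surviving offspring).

7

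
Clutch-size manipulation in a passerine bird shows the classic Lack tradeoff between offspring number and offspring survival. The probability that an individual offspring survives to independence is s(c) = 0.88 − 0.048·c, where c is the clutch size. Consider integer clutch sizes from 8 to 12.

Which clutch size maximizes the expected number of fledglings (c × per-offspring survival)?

Expected fledglings = c × s(c):
  c=8: 8 × 0.496 = 3.968
  c=9: 9 × 0.448 = 4.032
  c=10: 10 × 0.400 = 4.000
  c=11: 11 × 0.352 = 3.872
  c=12: 12 × 0.304 = 3.648
Maximum at c = 9 (4.032 fledglings).

9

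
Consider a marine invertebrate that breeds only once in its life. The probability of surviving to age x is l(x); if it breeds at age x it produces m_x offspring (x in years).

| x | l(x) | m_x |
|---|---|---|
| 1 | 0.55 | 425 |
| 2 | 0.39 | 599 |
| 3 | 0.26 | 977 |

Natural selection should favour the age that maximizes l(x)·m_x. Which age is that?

Expected offspring if breeding at age x = l(x) × m_x:
  age 1: 0.55 × 425 = 233.750
  age 2: 0.39 × 599 = 233.610
  age 3: 0.26 × 977 = 254.020
Maximum at age 3 (254.020).

3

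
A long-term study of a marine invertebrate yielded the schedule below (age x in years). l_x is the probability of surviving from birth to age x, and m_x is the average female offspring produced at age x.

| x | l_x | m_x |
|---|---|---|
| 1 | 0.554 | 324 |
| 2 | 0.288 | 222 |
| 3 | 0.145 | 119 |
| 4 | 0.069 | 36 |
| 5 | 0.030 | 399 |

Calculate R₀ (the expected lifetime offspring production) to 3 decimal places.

R₀ = Σ l_x m_x:
  age 1: 0.554 × 324 = 179.4960
  age 2: 0.288 × 222 = 63.9360
  age 3: 0.145 × 119 = 17.2550
  age 4: 0.069 × 36 = 2.4840
  age 5: 0.030 × 399 = 11.9700
R₀ = 179.4960 + 63.9360 + 17.2550 + 2.4840 + 11.9700 = 275.1410

275.141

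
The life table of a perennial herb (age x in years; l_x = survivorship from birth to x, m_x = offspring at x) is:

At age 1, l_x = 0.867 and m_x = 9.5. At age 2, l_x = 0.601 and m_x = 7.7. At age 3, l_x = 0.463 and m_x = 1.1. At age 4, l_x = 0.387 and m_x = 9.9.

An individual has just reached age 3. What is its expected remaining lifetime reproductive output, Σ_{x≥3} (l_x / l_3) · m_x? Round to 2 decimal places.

9.37

l_3 = 0.463. Conditional survival from age 3 to x is l_x / l_3.
  x=3: (0.463/0.463) × 1.1 = 1.1000
  x=4: (0.387/0.463) × 9.9 = 8.2749
Sum = 1.1000 + 8.2749 = 9.3749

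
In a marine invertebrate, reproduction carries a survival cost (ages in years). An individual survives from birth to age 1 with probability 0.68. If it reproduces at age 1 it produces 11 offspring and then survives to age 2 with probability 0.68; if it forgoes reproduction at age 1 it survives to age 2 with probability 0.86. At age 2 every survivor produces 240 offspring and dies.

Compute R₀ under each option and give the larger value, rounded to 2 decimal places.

140.35

breed at age 1: R₀ = 0.68 × (11 + 0.68 × 240) = 0.68 × 174.2000 = 118.4560
delay to age 2: R₀ = 0.68 × (0.86 × 240) = 0.68 × 206.4000 = 140.3520
Higher: delay to age 2 (140.3520).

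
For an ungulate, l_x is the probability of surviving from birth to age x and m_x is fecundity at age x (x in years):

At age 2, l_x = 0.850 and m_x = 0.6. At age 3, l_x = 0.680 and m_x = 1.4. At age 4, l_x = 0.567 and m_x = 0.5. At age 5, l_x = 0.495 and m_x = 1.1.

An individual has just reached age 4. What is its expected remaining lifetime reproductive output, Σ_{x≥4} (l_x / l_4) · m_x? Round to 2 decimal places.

l_4 = 0.567. Conditional survival from age 4 to x is l_x / l_4.
  x=4: (0.567/0.567) × 0.5 = 0.5000
  x=5: (0.495/0.567) × 1.1 = 0.9603
Sum = 0.5000 + 0.9603 = 1.4603

1.46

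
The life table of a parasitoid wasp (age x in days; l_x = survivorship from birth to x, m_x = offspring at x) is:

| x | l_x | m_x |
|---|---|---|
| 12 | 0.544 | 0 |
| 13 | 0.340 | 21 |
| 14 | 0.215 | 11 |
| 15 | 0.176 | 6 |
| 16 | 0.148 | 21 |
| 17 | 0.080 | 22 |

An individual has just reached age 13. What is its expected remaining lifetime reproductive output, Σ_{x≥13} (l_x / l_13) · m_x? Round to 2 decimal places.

45.38

l_13 = 0.340. Conditional survival from age 13 to x is l_x / l_13.
  x=13: (0.340/0.340) × 21 = 21.0000
  x=14: (0.215/0.340) × 11 = 6.9559
  x=15: (0.176/0.340) × 6 = 3.1059
  x=16: (0.148/0.340) × 21 = 9.1412
  x=17: (0.080/0.340) × 22 = 5.1765
Sum = 21.0000 + 6.9559 + 3.1059 + 9.1412 + 5.1765 = 45.3794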